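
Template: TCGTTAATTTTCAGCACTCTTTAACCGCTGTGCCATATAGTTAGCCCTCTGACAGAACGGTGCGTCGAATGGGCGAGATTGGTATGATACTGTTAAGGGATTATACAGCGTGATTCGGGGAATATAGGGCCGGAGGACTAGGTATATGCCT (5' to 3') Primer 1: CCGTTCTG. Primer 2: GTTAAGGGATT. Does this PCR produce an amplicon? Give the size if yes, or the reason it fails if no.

Primer 1 (CCGTTCTG) has reverse complement CAGAACGG, which matches the top strand at positions 53–60; primer 1 anneals to the top strand there with its 3' end pointing upstream toward position 53.
Primer 2 (GTTAAGGGATT) matches the top strand directly at positions 92–102; it anneals to the bottom strand with its 3' end pointing downstream toward position 102.
The 3' ends diverge (primer 1 extends toward position 1, primer 2 toward position 151), so the primers never converge on a shared product.

No product — the primers' 3' ends point away from each other.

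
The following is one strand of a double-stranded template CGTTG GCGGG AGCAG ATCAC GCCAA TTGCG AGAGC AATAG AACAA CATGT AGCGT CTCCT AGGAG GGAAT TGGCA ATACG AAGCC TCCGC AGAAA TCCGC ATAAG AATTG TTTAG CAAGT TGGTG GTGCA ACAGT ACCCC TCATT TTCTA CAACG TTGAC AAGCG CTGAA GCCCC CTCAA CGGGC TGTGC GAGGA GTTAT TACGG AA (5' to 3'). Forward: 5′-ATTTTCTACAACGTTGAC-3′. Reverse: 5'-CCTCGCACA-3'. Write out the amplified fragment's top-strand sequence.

Forward primer ATTTTCTACAACGTTGAC is found on the top strand at positions 143–160.
The reverse primer's reverse complement is TGTGCGAGG, which matches the template at positions 186–194.
The product is the template from position 143 through 194 (52 bp).

5'-ATTTTCTACAACGTTGACAAGCGCTGAAGCCCCCTCAACGGGCTGTGCGAGG-3'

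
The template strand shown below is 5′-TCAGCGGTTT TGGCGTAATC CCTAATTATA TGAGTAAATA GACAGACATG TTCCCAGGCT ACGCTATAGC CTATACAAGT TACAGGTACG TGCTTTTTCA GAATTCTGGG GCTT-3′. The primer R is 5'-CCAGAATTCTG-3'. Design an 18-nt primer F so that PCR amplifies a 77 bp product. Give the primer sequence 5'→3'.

The reverse primer's reverse complement CAGAATTCTGG matches the template at positions 99–109, so the product ends at position 109.
A 77 bp product then starts at position 109 − 77 + 1 = 33.
The forward primer is identical to the top strand there: AGTAAATAGACAGACATG.

5'-AGTAAATAGACAGACATG-3'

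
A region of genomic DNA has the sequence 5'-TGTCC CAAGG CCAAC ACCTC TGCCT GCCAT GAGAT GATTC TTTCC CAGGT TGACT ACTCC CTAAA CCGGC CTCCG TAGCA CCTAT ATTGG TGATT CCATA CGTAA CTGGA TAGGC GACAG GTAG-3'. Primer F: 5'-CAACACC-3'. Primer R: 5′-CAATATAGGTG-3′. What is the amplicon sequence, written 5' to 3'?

5'-CAACACCTCTGCCTGCCATGAGATGATTCTTTCCCAGGTTGACTACTCCCTAAACCGGCCTCCGTAGCACCTATATTG-3'

Scanning the template, CAACACC occurs at positions 12–18; this primer anneals to the bottom strand there with its 3' end pointing downstream.
Taking the reverse complement of CAATATAGGTG gives CACCTATATTG, found at positions 79–89 on the template; the primer anneals here to the top strand with its 3' end pointing upstream.
The product is the template from position 12 through 89 (78 bp).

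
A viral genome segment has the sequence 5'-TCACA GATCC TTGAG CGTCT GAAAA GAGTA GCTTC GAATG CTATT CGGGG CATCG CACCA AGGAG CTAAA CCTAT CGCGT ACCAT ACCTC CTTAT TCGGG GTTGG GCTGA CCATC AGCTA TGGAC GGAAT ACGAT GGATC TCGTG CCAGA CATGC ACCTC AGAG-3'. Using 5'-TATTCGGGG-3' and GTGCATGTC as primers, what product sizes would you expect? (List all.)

116 bp, 65 bp

The forward primer TATTCGGGG matches the top strand at positions 42–50, 93–101.
The reverse primer's reverse complement is GACATGCAC, matching at positions 149–157.
Each forward site pairs with the reverse site to give a product ending at position 157: sizes 116, 65 bp.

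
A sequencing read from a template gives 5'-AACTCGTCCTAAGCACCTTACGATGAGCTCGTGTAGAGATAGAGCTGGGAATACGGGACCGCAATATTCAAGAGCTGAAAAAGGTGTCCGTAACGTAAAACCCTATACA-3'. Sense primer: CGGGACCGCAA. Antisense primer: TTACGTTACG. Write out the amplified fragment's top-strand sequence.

Forward primer CGGGACCGCAA is found on the top strand at positions 54–64.
Reverse complement of the reverse primer: CGTAACGTAA. This occurs on the top strand at positions 89–98.
The product is the template from position 54 through 98 (45 bp).

5'-CGGGACCGCAATATTCAAGAGCTGAAAAAGGTGTCCGTAACGTAA-3'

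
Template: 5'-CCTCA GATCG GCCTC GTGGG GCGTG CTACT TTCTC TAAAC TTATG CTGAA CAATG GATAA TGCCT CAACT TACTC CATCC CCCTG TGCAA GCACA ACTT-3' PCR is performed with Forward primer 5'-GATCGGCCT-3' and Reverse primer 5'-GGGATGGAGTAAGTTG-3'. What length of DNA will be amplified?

76 bp

Forward primer GATCGGCCT is found on the top strand at positions 6–14.
Reverse complement of the reverse primer: CAACTTACTCCATCCC. This occurs on the top strand at positions 66–81.
The product runs from position 6 to position 81, so its length is 81 − 6 + 1 = 76 bp.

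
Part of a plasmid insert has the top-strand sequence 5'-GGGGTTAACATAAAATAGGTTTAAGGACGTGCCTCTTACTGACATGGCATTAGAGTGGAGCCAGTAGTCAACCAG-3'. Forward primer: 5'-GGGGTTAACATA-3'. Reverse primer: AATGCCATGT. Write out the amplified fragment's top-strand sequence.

Forward primer GGGGTTAACATA is found on the top strand at positions 1–12.
Reverse complement of the reverse primer: ACATGGCATT. This occurs on the top strand at positions 42–51.
The product is the template from position 1 through 51 (51 bp).

5'-GGGGTTAACATAAAATAGGTTTAAGGACGTGCCTCTTACTGACATGGCATT-3'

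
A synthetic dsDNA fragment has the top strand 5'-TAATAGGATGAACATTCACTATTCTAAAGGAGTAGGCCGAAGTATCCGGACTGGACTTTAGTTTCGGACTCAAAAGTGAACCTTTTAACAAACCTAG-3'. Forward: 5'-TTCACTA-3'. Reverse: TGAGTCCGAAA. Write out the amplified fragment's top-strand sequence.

Scanning the template, TTCACTA occurs at positions 15–21; this primer anneals to the bottom strand there with its 3' end pointing downstream.
Taking the reverse complement of TGAGTCCGAAA gives TTTCGGACTCA, found at positions 62–72 on the template; the primer anneals here to the top strand with its 3' end pointing upstream.
The product is the template from position 15 through 72 (58 bp).

5'-TTCACTATTCTAAAGGAGTAGGCCGAAGTATCCGGACTGGACTTTAGTTTCGGACTCA-3'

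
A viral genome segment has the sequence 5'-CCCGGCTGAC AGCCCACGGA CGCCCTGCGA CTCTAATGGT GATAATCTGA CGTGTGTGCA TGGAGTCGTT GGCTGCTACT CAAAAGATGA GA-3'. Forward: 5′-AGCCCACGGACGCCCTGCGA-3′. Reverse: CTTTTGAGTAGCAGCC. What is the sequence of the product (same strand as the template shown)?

5'-AGCCCACGGACGCCCTGCGACTCTAATGGTGATAATCTGACGTGTGTGCATGGAGTCGTTGGCTGCTACTCAAAAG-3'

The forward primer matches the template at positions 11–30.
Taking the reverse complement of CTTTTGAGTAGCAGCC gives GGCTGCTACTCAAAAG, found at positions 71–86 on the template; the primer anneals here to the top strand with its 3' end pointing upstream.
The product is the template from position 11 through 86 (76 bp).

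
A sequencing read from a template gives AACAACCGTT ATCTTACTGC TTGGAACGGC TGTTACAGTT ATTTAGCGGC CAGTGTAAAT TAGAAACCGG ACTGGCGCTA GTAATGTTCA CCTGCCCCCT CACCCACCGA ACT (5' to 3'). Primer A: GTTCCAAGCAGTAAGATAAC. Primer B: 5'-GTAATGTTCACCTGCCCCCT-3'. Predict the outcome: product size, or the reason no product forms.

Primer A (GTTCCAAGCAGTAAGATAAC) has reverse complement GTTATCTTACTGCTTGGAAC, which matches the top strand at positions 8–27; primer A anneals to the top strand there with its 3' end pointing upstream toward position 8.
Primer B (GTAATGTTCACCTGCCCCCT) matches the top strand directly at positions 81–100; it anneals to the bottom strand with its 3' end pointing downstream toward position 100.
The 3' ends diverge (primer A extends toward position 1, primer B toward position 113), so the primers never converge on a shared product.

No product — the primers' 3' ends point away from each other.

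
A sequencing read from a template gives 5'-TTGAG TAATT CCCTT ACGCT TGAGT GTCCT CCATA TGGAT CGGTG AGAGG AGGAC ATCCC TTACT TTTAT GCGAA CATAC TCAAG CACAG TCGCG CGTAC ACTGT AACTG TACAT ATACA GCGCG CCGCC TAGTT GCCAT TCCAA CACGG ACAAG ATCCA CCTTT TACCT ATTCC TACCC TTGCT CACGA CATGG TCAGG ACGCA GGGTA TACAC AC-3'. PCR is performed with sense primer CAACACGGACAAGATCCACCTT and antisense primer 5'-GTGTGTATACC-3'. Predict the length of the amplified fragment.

75 bp

The forward primer matches the template at positions 143–164.
Reverse complement of the reverse primer: GGTATACACAC. This occurs on the top strand at positions 207–217.
Product length = (reverse-primer end) − (forward-primer start) + 1 = 217 − 143 + 1 = 75 bp.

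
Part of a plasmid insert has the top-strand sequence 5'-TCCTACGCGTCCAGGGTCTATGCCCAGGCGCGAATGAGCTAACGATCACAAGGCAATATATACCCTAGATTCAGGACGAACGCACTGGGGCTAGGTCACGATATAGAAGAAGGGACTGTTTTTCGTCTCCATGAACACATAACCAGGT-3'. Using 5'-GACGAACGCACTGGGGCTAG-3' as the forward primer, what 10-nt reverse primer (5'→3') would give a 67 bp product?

The forward primer binds at positions 75–94, so a 67 bp product ends at position 75 + 67 − 1 = 141.
The reverse primer anneals to the top strand over positions 132–141, i.e. to TGAACACATA.
Its sequence written 5'→3' is the reverse complement: TATGTGTTCA.

5'-TATGTGTTCA-3'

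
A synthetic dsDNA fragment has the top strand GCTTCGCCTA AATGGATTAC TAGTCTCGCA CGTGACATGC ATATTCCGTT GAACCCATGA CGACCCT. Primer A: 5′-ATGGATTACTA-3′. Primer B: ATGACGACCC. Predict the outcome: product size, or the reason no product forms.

Primer A (ATGGATTACTA) matches the top strand at positions 12–22 (3' end points downstream).
Primer B (ATGACGACCC) also matches the top strand directly, at positions 57–66 — its reverse complement GGGTCGTCAT is not present.
Both primers anneal to the bottom strand with 3' ends pointing the same way, so neither can prime synthesis back toward the other.

No product — both primers anneal to the same strand and extend in the same direction.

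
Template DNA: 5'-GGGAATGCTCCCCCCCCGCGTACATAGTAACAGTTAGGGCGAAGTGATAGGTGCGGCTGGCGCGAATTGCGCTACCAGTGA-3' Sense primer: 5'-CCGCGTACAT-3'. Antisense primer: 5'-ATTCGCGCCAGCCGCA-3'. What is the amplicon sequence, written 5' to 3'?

Scanning the template, CCGCGTACAT occurs at positions 16–25; this primer anneals to the bottom strand there with its 3' end pointing downstream.
Taking the reverse complement of ATTCGCGCCAGCCGCA gives TGCGGCTGGCGCGAAT, found at positions 52–67 on the template; the primer anneals here to the top strand with its 3' end pointing upstream.
The product is the template from position 16 through 67 (52 bp).

5'-CCGCGTACATAGTAACAGTTAGGGCGAAGTGATAGGTGCGGCTGGCGCGAAT-3'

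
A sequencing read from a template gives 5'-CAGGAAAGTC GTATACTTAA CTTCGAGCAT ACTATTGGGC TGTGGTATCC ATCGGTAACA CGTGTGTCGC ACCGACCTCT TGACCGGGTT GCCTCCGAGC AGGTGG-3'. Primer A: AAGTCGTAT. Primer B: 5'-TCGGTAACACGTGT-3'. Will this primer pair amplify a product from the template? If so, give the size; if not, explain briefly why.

No product — both primers anneal to the same strand and extend in the same direction.

Primer A (AAGTCGTAT) matches the top strand at positions 6–14 (3' end points downstream).
Primer B (TCGGTAACACGTGT) also matches the top strand directly, at positions 52–65 — its reverse complement ACACGTGTTACCGA is not present.
Both primers anneal to the bottom strand with 3' ends pointing the same way, so neither can prime synthesis back toward the other.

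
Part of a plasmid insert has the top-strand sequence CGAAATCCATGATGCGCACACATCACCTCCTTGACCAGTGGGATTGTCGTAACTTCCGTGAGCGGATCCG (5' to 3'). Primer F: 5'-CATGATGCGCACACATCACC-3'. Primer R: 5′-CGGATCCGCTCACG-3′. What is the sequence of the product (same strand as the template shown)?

5'-CATGATGCGCACACATCACCTCCTTGACCAGTGGGATTGTCGTAACTTCCGTGAGCGGATCCG-3'

Scanning the template, CATGATGCGCACACATCACC occurs at positions 8–27; this primer anneals to the bottom strand there with its 3' end pointing downstream.
The reverse primer's reverse complement is CGTGAGCGGATCCG, which matches the template at positions 57–70.
The product is the template from position 8 through 70 (63 bp).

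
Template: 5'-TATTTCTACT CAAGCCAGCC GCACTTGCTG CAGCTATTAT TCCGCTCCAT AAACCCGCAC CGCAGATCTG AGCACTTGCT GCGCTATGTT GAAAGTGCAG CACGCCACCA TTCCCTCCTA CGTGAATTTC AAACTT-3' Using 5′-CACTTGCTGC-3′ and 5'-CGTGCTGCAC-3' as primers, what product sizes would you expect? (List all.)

83 bp, 32 bp

The forward primer CACTTGCTGC matches the top strand at positions 22–31, 73–82.
The reverse primer's reverse complement is GTGCAGCACG, matching at positions 95–104.
Each forward site pairs with the reverse site to give a product ending at position 104: sizes 83, 32 bp.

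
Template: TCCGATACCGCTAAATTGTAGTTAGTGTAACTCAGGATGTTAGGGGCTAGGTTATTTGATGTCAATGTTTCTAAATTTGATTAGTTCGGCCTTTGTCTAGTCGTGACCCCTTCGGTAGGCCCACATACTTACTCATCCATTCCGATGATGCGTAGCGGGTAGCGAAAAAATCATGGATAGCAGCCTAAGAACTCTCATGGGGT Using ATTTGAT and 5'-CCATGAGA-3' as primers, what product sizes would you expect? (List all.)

147 bp, 126 bp

The forward primer ATTTGAT matches the top strand at positions 54–60, 75–81.
The reverse primer's reverse complement is TCTCATGG, matching at positions 193–200.
Each forward site pairs with the reverse site to give a product ending at position 200: sizes 147, 126 bp.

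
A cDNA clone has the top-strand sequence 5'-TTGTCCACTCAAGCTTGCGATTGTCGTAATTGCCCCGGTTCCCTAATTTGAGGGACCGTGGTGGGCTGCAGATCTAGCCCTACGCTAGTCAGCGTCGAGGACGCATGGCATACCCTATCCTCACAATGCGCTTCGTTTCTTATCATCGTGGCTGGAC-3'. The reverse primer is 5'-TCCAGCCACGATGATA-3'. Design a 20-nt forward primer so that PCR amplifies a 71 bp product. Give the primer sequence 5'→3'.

The reverse primer's reverse complement TATCATCGTGGCTGGA matches the template at positions 141–156, so the product ends at position 156.
A 71 bp product then starts at position 156 − 71 + 1 = 86.
The forward primer is identical to the top strand there: TAGTCAGCGTCGAGGACGCA.

5'-TAGTCAGCGTCGAGGACGCA-3'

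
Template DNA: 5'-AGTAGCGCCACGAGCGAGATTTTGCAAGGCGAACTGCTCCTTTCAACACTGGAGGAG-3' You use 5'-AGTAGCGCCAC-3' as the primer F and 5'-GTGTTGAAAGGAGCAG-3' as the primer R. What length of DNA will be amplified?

49 bp

The forward primer matches the template at positions 1–11.
The reverse primer's reverse complement is CTGCTCCTTTCAACAC, which matches the template at positions 34–49.
Product length = (reverse-primer end) − (forward-primer start) + 1 = 49 − 1 + 1 = 49 bp.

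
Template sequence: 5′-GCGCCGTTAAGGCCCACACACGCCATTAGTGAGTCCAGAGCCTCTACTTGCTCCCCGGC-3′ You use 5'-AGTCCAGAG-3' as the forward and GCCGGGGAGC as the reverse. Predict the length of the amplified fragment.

28 bp

Forward primer AGTCCAGAG is found on the top strand at positions 32–40.
Reverse complement of the reverse primer: GCTCCCCGGC. This occurs on the top strand at positions 50–59.
The product runs from position 32 to position 59, so its length is 59 − 32 + 1 = 28 bp.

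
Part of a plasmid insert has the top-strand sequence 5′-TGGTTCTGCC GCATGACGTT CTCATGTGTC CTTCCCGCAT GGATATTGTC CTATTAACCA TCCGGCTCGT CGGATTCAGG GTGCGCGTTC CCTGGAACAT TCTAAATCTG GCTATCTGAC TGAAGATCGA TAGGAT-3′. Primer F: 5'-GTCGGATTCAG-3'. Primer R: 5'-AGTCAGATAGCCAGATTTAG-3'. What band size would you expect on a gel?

Scanning the template, GTCGGATTCAG occurs at positions 69–79; this primer anneals to the bottom strand there with its 3' end pointing downstream.
Reverse complement of the reverse primer: CTAAATCTGGCTATCTGACT. This occurs on the top strand at positions 102–121.
The product runs from position 69 to position 121, so its length is 121 − 69 + 1 = 53 bp.

53 bp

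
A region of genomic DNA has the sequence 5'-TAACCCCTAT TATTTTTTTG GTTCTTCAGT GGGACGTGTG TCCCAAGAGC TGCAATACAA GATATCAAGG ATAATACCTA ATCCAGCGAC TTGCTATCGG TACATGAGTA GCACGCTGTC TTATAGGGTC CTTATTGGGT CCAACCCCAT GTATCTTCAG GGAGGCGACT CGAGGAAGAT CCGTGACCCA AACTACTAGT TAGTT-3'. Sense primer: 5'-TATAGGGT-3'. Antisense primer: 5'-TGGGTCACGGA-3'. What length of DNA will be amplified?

Forward primer TATAGGGT is found on the top strand at positions 122–129.
Reverse complement of the reverse primer: TCCGTGACCCA. This occurs on the top strand at positions 180–190.
Product length = (reverse-primer end) − (forward-primer start) + 1 = 190 − 122 + 1 = 69 bp.

69 bp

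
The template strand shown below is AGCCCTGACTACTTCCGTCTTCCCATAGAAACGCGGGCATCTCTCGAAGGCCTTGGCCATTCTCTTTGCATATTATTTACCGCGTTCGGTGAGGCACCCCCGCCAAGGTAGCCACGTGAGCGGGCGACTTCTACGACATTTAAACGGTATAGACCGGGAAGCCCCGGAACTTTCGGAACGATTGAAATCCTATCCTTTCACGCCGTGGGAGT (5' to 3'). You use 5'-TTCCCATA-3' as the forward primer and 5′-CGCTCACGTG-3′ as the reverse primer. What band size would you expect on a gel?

The forward primer matches the template at positions 20–27.
Taking the reverse complement of CGCTCACGTG gives CACGTGAGCG, found at positions 113–122 on the template; the primer anneals here to the top strand with its 3' end pointing upstream.
Product length = (reverse-primer end) − (forward-primer start) + 1 = 122 − 20 + 1 = 103 bp.

103 bp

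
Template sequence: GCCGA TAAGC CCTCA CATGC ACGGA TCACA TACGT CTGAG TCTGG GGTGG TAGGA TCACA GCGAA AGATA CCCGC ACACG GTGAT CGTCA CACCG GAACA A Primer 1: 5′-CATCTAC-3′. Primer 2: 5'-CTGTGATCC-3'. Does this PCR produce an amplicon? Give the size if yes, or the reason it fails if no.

No product — primer 1 has no binding site in the template.

Primer 1 (CATCTAC) does not match the top strand, and its reverse complement GTAGATG does not match either.
With no annealing site for primer 1, no amplification occurs.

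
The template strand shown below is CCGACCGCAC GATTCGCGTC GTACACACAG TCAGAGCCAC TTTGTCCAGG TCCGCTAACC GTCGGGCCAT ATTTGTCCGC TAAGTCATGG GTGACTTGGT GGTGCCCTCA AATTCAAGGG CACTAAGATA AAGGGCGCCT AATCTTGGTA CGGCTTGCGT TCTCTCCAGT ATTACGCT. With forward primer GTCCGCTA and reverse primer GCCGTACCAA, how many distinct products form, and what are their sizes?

The forward primer GTCCGCTA matches the top strand at positions 50–57, 75–82.
The reverse primer's reverse complement is TTGGTACGGC, matching at positions 145–154.
Each forward site pairs with the reverse site to give a product ending at position 154: sizes 105, 80 bp.

Two products: 105 bp, 80 bp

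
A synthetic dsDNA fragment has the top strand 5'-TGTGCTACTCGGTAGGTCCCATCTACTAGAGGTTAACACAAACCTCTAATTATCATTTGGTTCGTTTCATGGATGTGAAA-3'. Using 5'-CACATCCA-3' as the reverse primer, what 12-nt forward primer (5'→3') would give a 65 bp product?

The reverse primer's reverse complement TGGATGTG matches the template at positions 70–77, so the product ends at position 77.
A 65 bp product then starts at position 77 − 65 + 1 = 13.
The forward primer is identical to the top strand there: TAGGTCCCATCT.

5'-TAGGTCCCATCT-3'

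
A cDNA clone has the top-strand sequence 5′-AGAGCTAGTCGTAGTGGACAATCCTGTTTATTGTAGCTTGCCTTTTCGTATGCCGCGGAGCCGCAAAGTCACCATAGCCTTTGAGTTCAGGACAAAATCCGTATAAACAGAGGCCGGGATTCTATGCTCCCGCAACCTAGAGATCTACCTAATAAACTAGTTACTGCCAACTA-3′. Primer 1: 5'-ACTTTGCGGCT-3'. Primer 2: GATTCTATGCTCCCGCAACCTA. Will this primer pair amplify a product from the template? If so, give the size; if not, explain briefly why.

No product — the primers' 3' ends point away from each other.

Primer 1 (ACTTTGCGGCT) has reverse complement AGCCGCAAAGT, which matches the top strand at positions 59–69; primer 1 anneals to the top strand there with its 3' end pointing upstream toward position 59.
Primer 2 (GATTCTATGCTCCCGCAACCTA) matches the top strand directly at positions 118–139; it anneals to the bottom strand with its 3' end pointing downstream toward position 139.
The 3' ends diverge (primer 1 extends toward position 1, primer 2 toward position 173), so the primers never converge on a shared product.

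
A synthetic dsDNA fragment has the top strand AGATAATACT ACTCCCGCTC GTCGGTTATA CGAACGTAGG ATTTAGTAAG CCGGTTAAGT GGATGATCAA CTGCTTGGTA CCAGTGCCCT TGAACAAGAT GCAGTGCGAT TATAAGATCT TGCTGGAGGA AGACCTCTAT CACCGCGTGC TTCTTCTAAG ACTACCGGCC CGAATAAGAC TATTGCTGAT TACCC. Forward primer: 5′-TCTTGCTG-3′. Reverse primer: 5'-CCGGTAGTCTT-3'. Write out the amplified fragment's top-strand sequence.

Forward primer TCTTGCTG is found on the top strand at positions 118–125.
Reverse complement of the reverse primer: AAGACTACCGG. This occurs on the top strand at positions 158–168.
The product is the template from position 118 through 168 (51 bp).

5'-TCTTGCTGGAGGAAGACCTCTATCACCGCGTGCTTCTTCTAAGACTACCGG-3'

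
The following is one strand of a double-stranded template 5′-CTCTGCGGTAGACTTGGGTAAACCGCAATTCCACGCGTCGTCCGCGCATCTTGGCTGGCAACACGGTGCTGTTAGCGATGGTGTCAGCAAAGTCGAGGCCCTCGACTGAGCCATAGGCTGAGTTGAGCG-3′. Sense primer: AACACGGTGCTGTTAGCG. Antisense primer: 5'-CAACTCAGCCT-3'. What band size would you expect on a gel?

66 bp

Forward primer AACACGGTGCTGTTAGCG is found on the top strand at positions 60–77.
Taking the reverse complement of CAACTCAGCCT gives AGGCTGAGTTG, found at positions 115–125 on the template; the primer anneals here to the top strand with its 3' end pointing upstream.
Amplicon spans positions 60–125: 66 bp.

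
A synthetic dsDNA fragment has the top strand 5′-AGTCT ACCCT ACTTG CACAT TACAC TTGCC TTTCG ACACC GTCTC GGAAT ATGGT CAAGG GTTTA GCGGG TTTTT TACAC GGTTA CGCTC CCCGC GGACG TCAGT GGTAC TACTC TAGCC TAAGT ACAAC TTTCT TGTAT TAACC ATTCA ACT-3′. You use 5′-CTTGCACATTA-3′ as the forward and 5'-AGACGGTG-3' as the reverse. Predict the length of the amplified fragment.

The forward primer matches the template at positions 12–22.
Reverse complement of the reverse primer: CACCGTCT. This occurs on the top strand at positions 37–44.
The product runs from position 12 to position 44, so its length is 44 − 12 + 1 = 33 bp.

33 bp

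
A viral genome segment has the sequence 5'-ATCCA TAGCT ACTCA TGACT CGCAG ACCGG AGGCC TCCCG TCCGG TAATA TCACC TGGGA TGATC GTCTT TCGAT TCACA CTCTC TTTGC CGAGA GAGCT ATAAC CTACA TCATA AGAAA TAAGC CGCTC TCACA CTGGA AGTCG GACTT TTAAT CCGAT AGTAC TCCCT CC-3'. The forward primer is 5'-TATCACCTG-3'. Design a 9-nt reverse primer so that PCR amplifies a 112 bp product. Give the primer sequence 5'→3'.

5'-ATCGGATTA-3'

The forward primer binds at positions 49–57, so a 112 bp product ends at position 49 + 112 − 1 = 160.
The reverse primer anneals to the top strand over positions 152–160, i.e. to TAATCCGAT.
Its sequence written 5'→3' is the reverse complement: ATCGGATTA.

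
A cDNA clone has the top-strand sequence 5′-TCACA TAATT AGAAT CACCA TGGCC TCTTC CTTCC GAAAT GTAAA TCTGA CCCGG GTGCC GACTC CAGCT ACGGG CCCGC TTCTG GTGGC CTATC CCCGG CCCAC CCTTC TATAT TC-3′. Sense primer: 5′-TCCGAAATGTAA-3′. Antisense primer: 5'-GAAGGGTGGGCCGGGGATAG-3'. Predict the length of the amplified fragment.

Scanning the template, TCCGAAATGTAA occurs at positions 33–44; this primer anneals to the bottom strand there with its 3' end pointing downstream.
Reverse complement of the reverse primer: CTATCCCCGGCCCACCCTTC. This occurs on the top strand at positions 91–110.
The product runs from position 33 to position 110, so its length is 110 − 33 + 1 = 78 bp.

78 bp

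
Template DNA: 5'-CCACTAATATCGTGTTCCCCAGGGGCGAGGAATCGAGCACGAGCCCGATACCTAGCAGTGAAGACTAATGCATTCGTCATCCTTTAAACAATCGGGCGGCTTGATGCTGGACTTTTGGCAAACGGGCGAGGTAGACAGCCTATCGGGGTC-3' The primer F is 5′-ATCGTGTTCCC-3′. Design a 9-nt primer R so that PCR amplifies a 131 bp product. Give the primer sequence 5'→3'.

5'-GCTGTCTAC-3'

The forward primer binds at positions 9–19, so a 131 bp product ends at position 9 + 131 − 1 = 139.
The reverse primer anneals to the top strand over positions 131–139, i.e. to GTAGACAGC.
Its sequence written 5'→3' is the reverse complement: GCTGTCTAC.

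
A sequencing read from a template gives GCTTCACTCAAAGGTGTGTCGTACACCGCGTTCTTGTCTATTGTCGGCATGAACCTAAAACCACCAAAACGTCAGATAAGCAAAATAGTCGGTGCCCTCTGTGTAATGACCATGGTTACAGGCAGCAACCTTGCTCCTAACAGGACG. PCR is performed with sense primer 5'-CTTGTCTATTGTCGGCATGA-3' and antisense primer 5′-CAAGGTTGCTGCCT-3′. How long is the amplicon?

Forward primer CTTGTCTATTGTCGGCATGA is found on the top strand at positions 33–52.
The reverse primer's reverse complement is AGGCAGCAACCTTG, which matches the template at positions 120–133.
Amplicon spans positions 33–133: 101 bp.

101 bp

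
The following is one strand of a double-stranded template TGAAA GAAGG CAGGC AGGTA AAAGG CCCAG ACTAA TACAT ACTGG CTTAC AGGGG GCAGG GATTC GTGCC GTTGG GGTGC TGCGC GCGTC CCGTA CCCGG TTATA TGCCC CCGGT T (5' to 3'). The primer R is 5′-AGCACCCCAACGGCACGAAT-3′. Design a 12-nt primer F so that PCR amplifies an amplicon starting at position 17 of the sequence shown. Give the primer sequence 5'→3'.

The reverse primer's reverse complement ATTCGTGCCGTTGGGGTGCT matches the template at positions 62–81; the product starts at position 17.
The forward primer is identical to the top strand over positions 17–28: GGTAAAAGGCCC.

5'-GGTAAAAGGCCC-3'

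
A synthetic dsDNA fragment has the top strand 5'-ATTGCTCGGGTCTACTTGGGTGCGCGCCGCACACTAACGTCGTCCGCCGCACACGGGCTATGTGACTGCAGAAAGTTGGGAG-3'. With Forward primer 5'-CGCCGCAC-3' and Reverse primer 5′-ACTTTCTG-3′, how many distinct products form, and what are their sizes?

Two products: 52 bp, 32 bp

The forward primer CGCCGCAC matches the top strand at positions 25–32, 45–52.
The reverse primer's reverse complement is CAGAAAGT, matching at positions 69–76.
Each forward site pairs with the reverse site to give a product ending at position 76: sizes 52, 32 bp.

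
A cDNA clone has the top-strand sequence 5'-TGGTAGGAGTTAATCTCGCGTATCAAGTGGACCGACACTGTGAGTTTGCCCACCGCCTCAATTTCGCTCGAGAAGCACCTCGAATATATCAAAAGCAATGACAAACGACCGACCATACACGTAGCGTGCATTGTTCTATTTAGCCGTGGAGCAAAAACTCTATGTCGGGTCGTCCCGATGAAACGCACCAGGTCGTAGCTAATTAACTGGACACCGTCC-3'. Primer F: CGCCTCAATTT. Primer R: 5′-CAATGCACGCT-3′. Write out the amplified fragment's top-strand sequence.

5'-CGCCTCAATTTCGCTCGAGAAGCACCTCGAATATATCAAAAGCAATGACAAACGACCGACCATACACGTAGCGTGCATTG-3'

Scanning the template, CGCCTCAATTT occurs at positions 54–64; this primer anneals to the bottom strand there with its 3' end pointing downstream.
Taking the reverse complement of CAATGCACGCT gives AGCGTGCATTG, found at positions 123–133 on the template; the primer anneals here to the top strand with its 3' end pointing upstream.
The product is the template from position 54 through 133 (80 bp).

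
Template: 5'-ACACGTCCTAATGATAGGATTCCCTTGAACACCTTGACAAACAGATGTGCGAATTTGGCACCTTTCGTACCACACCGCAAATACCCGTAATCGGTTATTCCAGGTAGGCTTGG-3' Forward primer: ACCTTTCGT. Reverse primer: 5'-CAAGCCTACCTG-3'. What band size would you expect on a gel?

Forward primer ACCTTTCGT is found on the top strand at positions 60–68.
Reverse complement of the reverse primer: CAGGTAGGCTTG. This occurs on the top strand at positions 101–112.
Product length = (reverse-primer end) − (forward-primer start) + 1 = 112 − 60 + 1 = 53 bp.

53 bp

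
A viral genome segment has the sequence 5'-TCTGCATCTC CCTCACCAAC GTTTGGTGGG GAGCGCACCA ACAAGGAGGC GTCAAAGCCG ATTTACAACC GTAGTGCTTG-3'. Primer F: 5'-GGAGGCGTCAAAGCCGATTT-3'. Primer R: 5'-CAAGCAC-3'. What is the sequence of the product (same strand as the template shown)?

The forward primer matches the template at positions 45–64.
The reverse primer's reverse complement is GTGCTTG, which matches the template at positions 74–80.
The product is the template from position 45 through 80 (36 bp).

5'-GGAGGCGTCAAAGCCGATTTACAACCGTAGTGCTTG-3'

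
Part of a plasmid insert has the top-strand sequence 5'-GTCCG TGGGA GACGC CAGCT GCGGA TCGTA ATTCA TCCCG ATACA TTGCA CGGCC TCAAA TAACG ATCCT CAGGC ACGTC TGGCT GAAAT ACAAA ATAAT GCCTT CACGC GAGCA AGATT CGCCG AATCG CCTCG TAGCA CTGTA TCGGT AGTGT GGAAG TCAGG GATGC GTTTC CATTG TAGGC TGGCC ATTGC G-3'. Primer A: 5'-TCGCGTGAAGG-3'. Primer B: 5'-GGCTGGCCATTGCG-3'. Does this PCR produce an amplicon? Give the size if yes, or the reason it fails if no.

No product — the primers' 3' ends point away from each other.

Primer A (TCGCGTGAAGG) has reverse complement CCTTCACGCGA, which matches the top strand at positions 102–112; primer A anneals to the top strand there with its 3' end pointing upstream toward position 102.
Primer B (GGCTGGCCATTGCG) matches the top strand directly at positions 183–196; it anneals to the bottom strand with its 3' end pointing downstream toward position 196.
The 3' ends diverge (primer A extends toward position 1, primer B toward position 196), so the primers never converge on a shared product.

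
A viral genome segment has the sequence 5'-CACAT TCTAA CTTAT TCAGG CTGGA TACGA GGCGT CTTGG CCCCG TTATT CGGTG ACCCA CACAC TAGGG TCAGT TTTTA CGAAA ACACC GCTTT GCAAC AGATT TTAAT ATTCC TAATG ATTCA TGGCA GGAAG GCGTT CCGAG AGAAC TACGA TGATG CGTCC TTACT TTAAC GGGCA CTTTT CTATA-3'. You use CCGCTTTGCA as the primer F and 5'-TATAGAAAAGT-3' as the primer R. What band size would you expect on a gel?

Scanning the template, CCGCTTTGCA occurs at positions 89–98; this primer anneals to the bottom strand there with its 3' end pointing downstream.
The reverse primer's reverse complement is ACTTTTCTATA, which matches the template at positions 180–190.
Product length = (reverse-primer end) − (forward-primer start) + 1 = 190 − 89 + 1 = 102 bp.

102 bp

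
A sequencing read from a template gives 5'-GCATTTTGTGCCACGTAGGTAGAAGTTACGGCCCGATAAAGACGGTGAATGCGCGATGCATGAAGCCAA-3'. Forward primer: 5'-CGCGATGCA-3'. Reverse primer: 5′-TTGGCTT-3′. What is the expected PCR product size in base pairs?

Forward primer CGCGATGCA is found on the top strand at positions 52–60.
Taking the reverse complement of TTGGCTT gives AAGCCAA, found at positions 63–69 on the template; the primer anneals here to the top strand with its 3' end pointing upstream.
Product length = (reverse-primer end) − (forward-primer start) + 1 = 69 − 52 + 1 = 18 bp.

18 bp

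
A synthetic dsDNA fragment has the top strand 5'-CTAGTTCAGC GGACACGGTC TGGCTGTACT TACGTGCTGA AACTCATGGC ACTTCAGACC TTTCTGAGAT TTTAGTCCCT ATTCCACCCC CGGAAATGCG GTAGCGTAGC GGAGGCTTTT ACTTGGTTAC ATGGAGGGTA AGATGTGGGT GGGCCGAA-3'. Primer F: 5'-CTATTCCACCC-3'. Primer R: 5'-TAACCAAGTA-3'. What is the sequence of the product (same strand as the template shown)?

5'-CTATTCCACCCCCGGAAATGCGGTAGCGTAGCGGAGGCTTTTACTTGGTTA-3'

The forward primer matches the template at positions 79–89.
The reverse primer's reverse complement is TACTTGGTTA, which matches the template at positions 120–129.
The product is the template from position 79 through 129 (51 bp).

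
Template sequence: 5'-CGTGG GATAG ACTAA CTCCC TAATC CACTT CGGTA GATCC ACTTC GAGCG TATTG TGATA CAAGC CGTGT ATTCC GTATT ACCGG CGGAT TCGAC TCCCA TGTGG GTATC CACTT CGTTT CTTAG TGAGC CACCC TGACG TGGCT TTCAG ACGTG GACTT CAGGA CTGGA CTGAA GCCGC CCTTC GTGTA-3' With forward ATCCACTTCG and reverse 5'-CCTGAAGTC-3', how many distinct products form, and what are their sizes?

Three products: 142 bp, 128 bp, 57 bp

The forward primer ATCCACTTCG matches the top strand at positions 23–32, 37–46, 108–117.
The reverse primer's reverse complement is GACTTCAGG, matching at positions 156–164.
Each forward site pairs with the reverse site to give a product ending at position 164: sizes 142, 128, 57 bp.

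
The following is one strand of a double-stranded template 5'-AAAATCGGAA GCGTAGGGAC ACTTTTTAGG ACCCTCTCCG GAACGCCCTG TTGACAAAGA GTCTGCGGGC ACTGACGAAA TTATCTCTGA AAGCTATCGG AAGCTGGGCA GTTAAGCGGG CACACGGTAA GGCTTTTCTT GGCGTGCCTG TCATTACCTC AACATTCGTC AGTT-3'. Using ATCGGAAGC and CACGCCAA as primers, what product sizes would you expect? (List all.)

The forward primer ATCGGAAGC matches the top strand at positions 4–12, 96–104.
The reverse primer's reverse complement is TTGGCGTG, matching at positions 139–146.
Each forward site pairs with the reverse site to give a product ending at position 146: sizes 143, 51 bp.

143 bp, 51 bp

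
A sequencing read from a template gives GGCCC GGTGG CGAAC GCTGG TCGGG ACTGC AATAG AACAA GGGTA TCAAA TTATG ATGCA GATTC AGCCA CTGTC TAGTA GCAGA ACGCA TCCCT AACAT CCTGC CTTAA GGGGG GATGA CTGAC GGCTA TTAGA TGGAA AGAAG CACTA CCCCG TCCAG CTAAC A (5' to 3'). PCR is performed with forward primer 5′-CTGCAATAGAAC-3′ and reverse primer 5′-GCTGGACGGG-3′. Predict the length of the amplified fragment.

135 bp

Forward primer CTGCAATAGAAC is found on the top strand at positions 27–38.
The reverse primer's reverse complement is CCCGTCCAGC, which matches the template at positions 152–161.
Amplicon spans positions 27–161: 135 bp.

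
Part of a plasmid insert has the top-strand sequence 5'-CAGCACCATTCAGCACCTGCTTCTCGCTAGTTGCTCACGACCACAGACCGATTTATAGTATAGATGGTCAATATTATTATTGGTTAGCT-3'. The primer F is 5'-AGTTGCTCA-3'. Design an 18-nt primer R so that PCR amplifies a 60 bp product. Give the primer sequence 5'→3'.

5'-GCTAACCAATAATAATAT-3'

The forward primer binds at positions 29–37, so a 60 bp product ends at position 29 + 60 − 1 = 88.
The reverse primer anneals to the top strand over positions 71–88, i.e. to ATATTATTATTGGTTAGC.
Its sequence written 5'→3' is the reverse complement: GCTAACCAATAATAATAT.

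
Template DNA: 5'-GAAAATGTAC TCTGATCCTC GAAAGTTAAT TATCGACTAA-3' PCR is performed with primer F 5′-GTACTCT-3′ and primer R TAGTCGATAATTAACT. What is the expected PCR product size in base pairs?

Forward primer GTACTCT is found on the top strand at positions 7–13.
Taking the reverse complement of TAGTCGATAATTAACT gives AGTTAATTATCGACTA, found at positions 24–39 on the template; the primer anneals here to the top strand with its 3' end pointing upstream.
Product length = (reverse-primer end) − (forward-primer start) + 1 = 39 − 7 + 1 = 33 bp.

33 bp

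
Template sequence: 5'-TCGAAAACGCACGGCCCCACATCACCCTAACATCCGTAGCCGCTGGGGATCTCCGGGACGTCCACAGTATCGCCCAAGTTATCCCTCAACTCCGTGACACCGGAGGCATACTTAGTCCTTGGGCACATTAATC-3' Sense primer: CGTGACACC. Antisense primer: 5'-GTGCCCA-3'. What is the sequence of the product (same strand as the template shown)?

Scanning the template, CGTGACACC occurs at positions 93–101; this primer anneals to the bottom strand there with its 3' end pointing downstream.
Taking the reverse complement of GTGCCCA gives TGGGCAC, found at positions 120–126 on the template; the primer anneals here to the top strand with its 3' end pointing upstream.
The product is the template from position 93 through 126 (34 bp).

5'-CGTGACACCGGAGGCATACTTAGTCCTTGGGCAC-3'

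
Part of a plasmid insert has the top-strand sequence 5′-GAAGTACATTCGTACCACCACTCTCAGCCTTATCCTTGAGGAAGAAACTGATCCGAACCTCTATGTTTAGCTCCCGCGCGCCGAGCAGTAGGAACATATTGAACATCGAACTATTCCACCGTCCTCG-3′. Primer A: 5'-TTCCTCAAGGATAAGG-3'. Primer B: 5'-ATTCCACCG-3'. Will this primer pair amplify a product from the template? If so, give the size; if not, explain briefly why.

No product — the primers' 3' ends point away from each other.

Primer A (TTCCTCAAGGATAAGG) has reverse complement CCTTATCCTTGAGGAA, which matches the top strand at positions 28–43; primer A anneals to the top strand there with its 3' end pointing upstream toward position 28.
Primer B (ATTCCACCG) matches the top strand directly at positions 113–121; it anneals to the bottom strand with its 3' end pointing downstream toward position 121.
The 3' ends diverge (primer A extends toward position 1, primer B toward position 127), so the primers never converge on a shared product.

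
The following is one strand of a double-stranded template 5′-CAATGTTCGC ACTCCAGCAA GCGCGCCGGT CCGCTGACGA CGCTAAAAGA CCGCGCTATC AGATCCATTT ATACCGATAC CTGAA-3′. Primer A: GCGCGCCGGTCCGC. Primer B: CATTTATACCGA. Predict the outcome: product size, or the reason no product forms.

No product — both primers anneal to the same strand and extend in the same direction.

Primer A (GCGCGCCGGTCCGC) matches the top strand at positions 21–34 (3' end points downstream).
Primer B (CATTTATACCGA) also matches the top strand directly, at positions 66–77 — its reverse complement TCGGTATAAATG is not present.
Both primers anneal to the bottom strand with 3' ends pointing the same way, so neither can prime synthesis back toward the other.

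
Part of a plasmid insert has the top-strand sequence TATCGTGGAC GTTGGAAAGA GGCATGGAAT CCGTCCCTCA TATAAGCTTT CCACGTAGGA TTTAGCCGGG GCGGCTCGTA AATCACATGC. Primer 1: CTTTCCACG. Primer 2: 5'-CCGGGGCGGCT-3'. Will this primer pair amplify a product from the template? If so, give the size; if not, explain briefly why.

No product — both primers anneal to the same strand and extend in the same direction.

Primer 1 (CTTTCCACG) matches the top strand at positions 47–55 (3' end points downstream).
Primer 2 (CCGGGGCGGCT) also matches the top strand directly, at positions 66–76 — its reverse complement AGCCGCCCCGG is not present.
Both primers anneal to the bottom strand with 3' ends pointing the same way, so neither can prime synthesis back toward the other.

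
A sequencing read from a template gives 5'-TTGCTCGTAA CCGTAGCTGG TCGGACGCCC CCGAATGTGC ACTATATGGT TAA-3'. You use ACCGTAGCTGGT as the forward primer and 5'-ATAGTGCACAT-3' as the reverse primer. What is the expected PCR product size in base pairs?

Forward primer ACCGTAGCTGGT is found on the top strand at positions 10–21.
The reverse primer's reverse complement is ATGTGCACTAT, which matches the template at positions 35–45.
The product runs from position 10 to position 45, so its length is 45 − 10 + 1 = 36 bp.

36 bp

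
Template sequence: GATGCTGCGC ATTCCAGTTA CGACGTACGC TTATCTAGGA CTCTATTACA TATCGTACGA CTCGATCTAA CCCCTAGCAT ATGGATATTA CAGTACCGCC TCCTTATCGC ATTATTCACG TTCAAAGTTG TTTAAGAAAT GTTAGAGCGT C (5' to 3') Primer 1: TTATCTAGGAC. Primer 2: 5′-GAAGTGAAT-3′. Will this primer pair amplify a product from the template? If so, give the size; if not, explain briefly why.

Primer 2 (GAAGTGAAT) does not match the top strand, and its reverse complement ATTCACTTC does not match either.
With no annealing site for primer 2, no amplification occurs.

No product — primer 2 has no binding site in the template.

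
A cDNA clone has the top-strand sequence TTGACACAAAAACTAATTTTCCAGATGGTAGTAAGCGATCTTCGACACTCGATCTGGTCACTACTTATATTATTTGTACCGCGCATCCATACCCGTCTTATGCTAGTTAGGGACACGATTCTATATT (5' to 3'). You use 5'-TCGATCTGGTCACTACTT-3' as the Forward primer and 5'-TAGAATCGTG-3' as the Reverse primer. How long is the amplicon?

The forward primer matches the template at positions 49–66.
Reverse complement of the reverse primer: CACGATTCTA. This occurs on the top strand at positions 114–123.
The product runs from position 49 to position 123, so its length is 123 − 49 + 1 = 75 bp.

75 bp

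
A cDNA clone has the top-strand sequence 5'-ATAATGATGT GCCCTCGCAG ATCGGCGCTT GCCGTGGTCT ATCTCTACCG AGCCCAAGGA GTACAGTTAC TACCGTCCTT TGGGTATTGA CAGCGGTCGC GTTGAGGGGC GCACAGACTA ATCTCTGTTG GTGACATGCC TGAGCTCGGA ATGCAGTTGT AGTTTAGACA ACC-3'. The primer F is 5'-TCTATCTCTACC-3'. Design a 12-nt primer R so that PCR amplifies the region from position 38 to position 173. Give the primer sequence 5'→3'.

5'-GGTTGTCTAAAC-3'

The product's 3' end on the top strand is position 173.
The reverse primer anneals to the top strand over positions 162–173, i.e. to GTTTAGACAACC.
Its sequence written 5'→3' is the reverse complement: GGTTGTCTAAAC.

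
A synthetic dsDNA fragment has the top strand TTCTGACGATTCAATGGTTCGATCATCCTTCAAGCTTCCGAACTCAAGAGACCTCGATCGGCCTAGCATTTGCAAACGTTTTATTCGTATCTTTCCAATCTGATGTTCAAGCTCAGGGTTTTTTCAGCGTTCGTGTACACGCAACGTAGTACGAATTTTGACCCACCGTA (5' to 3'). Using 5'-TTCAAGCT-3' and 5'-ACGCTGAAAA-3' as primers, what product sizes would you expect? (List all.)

102 bp, 25 bp

The forward primer TTCAAGCT matches the top strand at positions 29–36, 106–113.
The reverse primer's reverse complement is TTTTCAGCGT, matching at positions 121–130.
Each forward site pairs with the reverse site to give a product ending at position 130: sizes 102, 25 bp.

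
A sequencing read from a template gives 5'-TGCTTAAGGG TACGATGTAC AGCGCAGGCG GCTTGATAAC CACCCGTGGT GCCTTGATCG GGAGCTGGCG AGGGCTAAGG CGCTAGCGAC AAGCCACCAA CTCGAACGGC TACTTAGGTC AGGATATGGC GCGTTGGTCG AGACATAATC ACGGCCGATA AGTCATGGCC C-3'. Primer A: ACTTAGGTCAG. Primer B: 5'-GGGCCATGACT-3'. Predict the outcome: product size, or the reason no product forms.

Primer A (ACTTAGGTCAG) matches the top strand at positions 112–122; it acts as a forward primer.
Primer B's reverse complement is AGTCATGGCCC, matching the top strand at positions 161–171; it acts as a reverse primer.
The 3' ends face each other across positions 112–171, giving a 60 bp product.

Yes — a 60 bp product.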